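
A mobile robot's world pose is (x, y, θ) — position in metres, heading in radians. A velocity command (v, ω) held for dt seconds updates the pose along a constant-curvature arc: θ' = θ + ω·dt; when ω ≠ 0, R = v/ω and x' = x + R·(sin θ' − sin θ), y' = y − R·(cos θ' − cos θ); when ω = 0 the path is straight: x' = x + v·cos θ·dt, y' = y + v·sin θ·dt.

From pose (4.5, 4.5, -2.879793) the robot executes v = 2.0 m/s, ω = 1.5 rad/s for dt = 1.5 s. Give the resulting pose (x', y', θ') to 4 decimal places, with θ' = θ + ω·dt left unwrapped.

(4.0598, 2.1346, -0.6298)

θ' = -2.8798 + 1.5·1.5 = -0.6298
R = v/ω = 2.0/1.5 = 1.3333
x' = 4.5 + 1.3333·(sin -0.6298 − sin -2.8798) = 4.0598
y' = 4.5 − 1.3333·(cos -0.6298 − cos -2.8798) = 2.1346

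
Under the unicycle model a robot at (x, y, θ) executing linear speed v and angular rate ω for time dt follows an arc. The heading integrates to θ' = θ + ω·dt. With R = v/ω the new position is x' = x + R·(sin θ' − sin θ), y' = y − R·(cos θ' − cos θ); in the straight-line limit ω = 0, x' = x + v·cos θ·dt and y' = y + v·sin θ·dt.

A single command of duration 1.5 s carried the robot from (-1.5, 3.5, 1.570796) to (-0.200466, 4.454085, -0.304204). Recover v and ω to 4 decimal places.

v = 1.2500, ω = -1.2500

Δθ = -0.304204 − 1.570796 = -1.875000
ω = Δθ/dt = -1.875000/1.5 = -1.2500
R = Δx/(sin θ' − sin θ) = -1.0000
v = R·ω = -1.0000·-1.2500 = 1.2500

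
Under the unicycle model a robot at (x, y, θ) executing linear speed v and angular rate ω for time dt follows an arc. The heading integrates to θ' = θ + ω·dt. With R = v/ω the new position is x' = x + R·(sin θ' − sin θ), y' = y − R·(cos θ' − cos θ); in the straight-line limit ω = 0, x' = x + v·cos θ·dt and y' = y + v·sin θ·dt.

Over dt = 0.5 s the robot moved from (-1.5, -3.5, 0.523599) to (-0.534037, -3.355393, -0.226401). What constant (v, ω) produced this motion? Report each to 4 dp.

v = 2.0000, ω = -1.5000

Δθ = -0.226401 − 0.523599 = -0.750000
ω = Δθ/dt = -0.750000/0.5 = -1.5000
R = Δx/(sin θ' − sin θ) = -1.3333
v = R·ω = -1.3333·-1.5000 = 2.0000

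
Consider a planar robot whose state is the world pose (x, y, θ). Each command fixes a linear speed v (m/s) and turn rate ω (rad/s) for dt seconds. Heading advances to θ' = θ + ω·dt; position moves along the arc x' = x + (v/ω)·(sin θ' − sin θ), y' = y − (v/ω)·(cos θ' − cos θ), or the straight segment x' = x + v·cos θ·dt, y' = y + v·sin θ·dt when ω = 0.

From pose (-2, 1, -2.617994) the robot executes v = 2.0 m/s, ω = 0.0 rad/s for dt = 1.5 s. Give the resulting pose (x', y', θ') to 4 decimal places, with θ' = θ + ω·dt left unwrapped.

θ' = -2.6180 + 0.0·1.5 = -2.6180
ω = 0 → straight: x' = -2 + 2.0·cos(-2.6180)·1.5 = -4.5981
y' = 1 + 2.0·sin(-2.6180)·1.5 = -0.5000

(-4.5981, -0.5000, -2.6180)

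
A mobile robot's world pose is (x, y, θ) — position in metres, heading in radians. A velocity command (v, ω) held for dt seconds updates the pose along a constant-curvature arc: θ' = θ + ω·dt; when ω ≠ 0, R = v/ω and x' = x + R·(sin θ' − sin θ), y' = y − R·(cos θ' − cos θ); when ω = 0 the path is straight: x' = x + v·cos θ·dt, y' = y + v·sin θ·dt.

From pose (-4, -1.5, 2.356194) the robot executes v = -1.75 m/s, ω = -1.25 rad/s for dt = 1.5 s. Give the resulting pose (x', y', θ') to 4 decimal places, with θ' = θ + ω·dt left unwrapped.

(-4.3420, -3.7310, 0.4812)

θ' = 2.3562 + -1.25·1.5 = 0.4812
R = v/ω = -1.75/-1.25 = 1.4000
x' = -4 + 1.4000·(sin 0.4812 − sin 2.3562) = -4.3420
y' = -1.5 − 1.4000·(cos 0.4812 − cos 2.3562) = -3.7310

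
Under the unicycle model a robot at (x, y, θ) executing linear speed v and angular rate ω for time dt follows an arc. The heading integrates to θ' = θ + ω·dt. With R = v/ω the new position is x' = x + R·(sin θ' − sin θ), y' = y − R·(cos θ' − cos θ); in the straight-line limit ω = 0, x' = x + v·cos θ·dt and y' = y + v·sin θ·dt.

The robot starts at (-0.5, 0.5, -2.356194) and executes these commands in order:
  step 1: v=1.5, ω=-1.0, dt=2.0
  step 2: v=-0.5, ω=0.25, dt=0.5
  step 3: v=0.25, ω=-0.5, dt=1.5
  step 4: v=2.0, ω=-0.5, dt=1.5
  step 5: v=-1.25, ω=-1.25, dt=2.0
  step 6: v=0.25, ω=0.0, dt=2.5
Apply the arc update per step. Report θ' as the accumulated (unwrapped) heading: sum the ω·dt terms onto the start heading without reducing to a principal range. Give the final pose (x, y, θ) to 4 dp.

(-2.8292, 4.1559, -8.2312)

step 1: θ'=-4.3562 (R=-1.5000) → pose (-2.9665, 1.0376, -4.3562)
step 2: θ'=-4.2312 (R=-2.0000) → pose (-2.8649, 0.8093, -4.2312)
step 3: θ'=-4.9812 (R=-0.5000) → pose (-2.9038, 1.1735, -4.9812)
step 4: θ'=-5.7312 (R=-4.0000) → pose (-1.1449, 3.5172, -5.7312)
step 5: θ'=-8.2312 (R=1.0000) → pose (-2.5990, 4.7370, -8.2312)
step 6: θ'=-8.2312 (straight) → pose (-2.8292, 4.1559, -8.2312)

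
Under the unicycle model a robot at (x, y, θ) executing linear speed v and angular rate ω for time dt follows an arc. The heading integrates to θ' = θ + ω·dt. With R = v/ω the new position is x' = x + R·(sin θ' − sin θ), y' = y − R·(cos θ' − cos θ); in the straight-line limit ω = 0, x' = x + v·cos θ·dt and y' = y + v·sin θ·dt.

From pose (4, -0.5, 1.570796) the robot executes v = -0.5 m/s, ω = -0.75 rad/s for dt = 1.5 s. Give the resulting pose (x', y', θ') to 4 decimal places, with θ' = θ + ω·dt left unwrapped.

(3.6208, -1.1015, 0.4458)

θ' = 1.5708 + -0.75·1.5 = 0.4458
R = v/ω = -0.5/-0.75 = 0.6667
x' = 4 + 0.6667·(sin 0.4458 − sin 1.5708) = 3.6208
y' = -0.5 − 0.6667·(cos 0.4458 − cos 1.5708) = -1.1015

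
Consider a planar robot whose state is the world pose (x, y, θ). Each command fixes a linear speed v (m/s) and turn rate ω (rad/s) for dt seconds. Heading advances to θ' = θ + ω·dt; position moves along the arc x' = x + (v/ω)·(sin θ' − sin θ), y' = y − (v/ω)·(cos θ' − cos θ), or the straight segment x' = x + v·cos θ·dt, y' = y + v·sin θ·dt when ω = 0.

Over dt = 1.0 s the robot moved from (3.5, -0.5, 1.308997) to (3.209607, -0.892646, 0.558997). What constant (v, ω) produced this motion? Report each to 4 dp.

v = -0.5000, ω = -0.7500

Δθ = 0.558997 − 1.308997 = -0.750000
ω = Δθ/dt = -0.750000/1.0 = -0.7500
R = −Δy/(cos θ' − cos θ) = 0.6667
v = R·ω = 0.6667·-0.7500 = -0.5000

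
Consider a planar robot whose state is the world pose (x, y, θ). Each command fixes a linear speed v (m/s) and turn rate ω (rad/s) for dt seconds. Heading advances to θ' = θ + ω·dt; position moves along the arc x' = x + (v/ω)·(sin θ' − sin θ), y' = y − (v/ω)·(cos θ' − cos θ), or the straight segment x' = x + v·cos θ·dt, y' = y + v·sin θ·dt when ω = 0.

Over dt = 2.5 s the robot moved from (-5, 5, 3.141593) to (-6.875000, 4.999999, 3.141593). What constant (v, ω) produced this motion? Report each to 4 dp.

Δθ = 3.141593 − 3.141593 = 0.000000
ω = Δθ/dt = 0.000000/2.5 = 0.0000
ω = 0 → v = (Δx·cos θ + Δy·sin θ)/dt = 0.7500

v = 0.7500, ω = 0.0000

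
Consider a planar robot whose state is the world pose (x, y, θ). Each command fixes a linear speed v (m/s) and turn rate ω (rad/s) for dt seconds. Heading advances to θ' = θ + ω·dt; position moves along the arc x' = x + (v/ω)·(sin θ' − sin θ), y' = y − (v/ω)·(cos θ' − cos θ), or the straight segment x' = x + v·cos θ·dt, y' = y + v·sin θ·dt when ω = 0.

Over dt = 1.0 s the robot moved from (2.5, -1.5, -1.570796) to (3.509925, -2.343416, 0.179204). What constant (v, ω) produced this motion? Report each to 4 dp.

Δθ = 0.179204 − -1.570796 = 1.750000
ω = Δθ/dt = 1.750000/1.0 = 1.7500
R = Δx/(sin θ' − sin θ) = 0.8571
v = R·ω = 0.8571·1.7500 = 1.5000

v = 1.5000, ω = 1.7500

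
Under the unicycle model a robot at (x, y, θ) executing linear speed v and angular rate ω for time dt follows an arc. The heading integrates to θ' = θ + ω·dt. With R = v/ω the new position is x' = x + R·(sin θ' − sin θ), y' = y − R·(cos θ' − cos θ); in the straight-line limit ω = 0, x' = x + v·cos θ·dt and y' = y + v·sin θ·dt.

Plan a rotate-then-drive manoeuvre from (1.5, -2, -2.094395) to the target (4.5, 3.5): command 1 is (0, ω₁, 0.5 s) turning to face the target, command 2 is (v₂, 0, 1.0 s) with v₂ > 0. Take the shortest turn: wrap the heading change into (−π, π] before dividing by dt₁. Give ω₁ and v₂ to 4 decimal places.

heading to target = atan2(3.5−-2, 4.5−1.5) = 1.0714
Δθ = wrap(1.0714 − -2.0944) = -3.1173; ω₁ = Δθ/dt₁ = -6.2347
distance = √((4.5−1.5)² + (3.5−-2)²) = 6.2650; v₂ = distance/dt₂ = 6.2650

ω₁ = -6.2347, v₂ = 6.2650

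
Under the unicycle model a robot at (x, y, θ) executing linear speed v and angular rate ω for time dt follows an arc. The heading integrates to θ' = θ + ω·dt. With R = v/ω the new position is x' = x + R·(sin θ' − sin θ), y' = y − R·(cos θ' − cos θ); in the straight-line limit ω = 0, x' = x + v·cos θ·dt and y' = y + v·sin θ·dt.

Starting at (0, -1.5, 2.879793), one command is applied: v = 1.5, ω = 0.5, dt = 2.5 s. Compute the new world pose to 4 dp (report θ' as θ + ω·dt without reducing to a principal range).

θ' = 2.8798 + 0.5·2.5 = 4.1298
R = v/ω = 1.5/0.5 = 3.0000
x' = 0 + 3.0000·(sin 4.1298 − sin 2.8798) = -3.2816
y' = -1.5 − 3.0000·(cos 4.1298 − cos 2.8798) = -2.7472

(-3.2816, -2.7472, 4.1298)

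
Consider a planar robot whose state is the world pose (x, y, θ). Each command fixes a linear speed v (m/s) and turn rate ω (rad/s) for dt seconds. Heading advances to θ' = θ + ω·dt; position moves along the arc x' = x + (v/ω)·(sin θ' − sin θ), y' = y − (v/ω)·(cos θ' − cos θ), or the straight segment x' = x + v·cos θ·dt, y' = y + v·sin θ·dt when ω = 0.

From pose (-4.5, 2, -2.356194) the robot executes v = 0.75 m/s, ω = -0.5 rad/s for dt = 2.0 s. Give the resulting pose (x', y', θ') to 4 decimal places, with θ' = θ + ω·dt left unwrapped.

θ' = -2.3562 + -0.5·2.0 = -3.3562
R = v/ω = 0.75/-0.5 = -1.5000
x' = -4.5 + -1.5000·(sin -3.3562 − sin -2.3562) = -5.8801
y' = 2 − -1.5000·(cos -3.3562 − cos -2.3562) = 1.5951

(-5.8801, 1.5951, -3.3562)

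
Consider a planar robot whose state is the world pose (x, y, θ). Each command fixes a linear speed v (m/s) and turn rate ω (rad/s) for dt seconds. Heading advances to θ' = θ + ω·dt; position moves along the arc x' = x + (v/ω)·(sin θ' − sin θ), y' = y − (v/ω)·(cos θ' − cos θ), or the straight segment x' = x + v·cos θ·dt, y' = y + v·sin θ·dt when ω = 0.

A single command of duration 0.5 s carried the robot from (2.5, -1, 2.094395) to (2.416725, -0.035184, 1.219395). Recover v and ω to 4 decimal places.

v = 2.0000, ω = -1.7500

Δθ = 1.219395 − 2.094395 = -0.875000
ω = Δθ/dt = -0.875000/0.5 = -1.7500
R = −Δy/(cos θ' − cos θ) = -1.1429
v = R·ω = -1.1429·-1.7500 = 2.0000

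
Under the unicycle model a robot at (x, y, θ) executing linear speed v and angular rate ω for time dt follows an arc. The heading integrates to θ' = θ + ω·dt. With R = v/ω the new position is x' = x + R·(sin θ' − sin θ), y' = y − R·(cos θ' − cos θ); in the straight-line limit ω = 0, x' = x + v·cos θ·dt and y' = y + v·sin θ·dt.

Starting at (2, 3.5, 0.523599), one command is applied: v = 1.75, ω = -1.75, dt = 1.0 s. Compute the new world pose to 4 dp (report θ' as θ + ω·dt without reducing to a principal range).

(3.4413, 2.9716, -1.2264)

θ' = 0.5236 + -1.75·1.0 = -1.2264
R = v/ω = 1.75/-1.75 = -1.0000
x' = 2 + -1.0000·(sin -1.2264 − sin 0.5236) = 3.4413
y' = 3.5 − -1.0000·(cos -1.2264 − cos 0.5236) = 2.9716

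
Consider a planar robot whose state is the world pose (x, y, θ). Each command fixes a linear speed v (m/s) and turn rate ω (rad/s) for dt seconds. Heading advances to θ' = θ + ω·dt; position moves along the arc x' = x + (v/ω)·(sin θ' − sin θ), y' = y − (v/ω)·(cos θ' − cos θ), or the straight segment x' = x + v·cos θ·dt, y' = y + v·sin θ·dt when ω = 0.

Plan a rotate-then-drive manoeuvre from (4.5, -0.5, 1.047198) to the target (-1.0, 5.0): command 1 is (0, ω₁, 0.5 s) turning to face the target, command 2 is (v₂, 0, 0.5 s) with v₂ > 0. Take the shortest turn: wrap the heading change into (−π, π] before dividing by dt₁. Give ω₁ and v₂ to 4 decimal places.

heading to target = atan2(5−-0.5, -1−4.5) = 2.3562
Δθ = wrap(2.3562 − 1.0472) = 1.3090; ω₁ = Δθ/dt₁ = 2.6180
distance = √((-1−4.5)² + (5−-0.5)²) = 7.7782; v₂ = distance/dt₂ = 15.5563

ω₁ = 2.6180, v₂ = 15.5563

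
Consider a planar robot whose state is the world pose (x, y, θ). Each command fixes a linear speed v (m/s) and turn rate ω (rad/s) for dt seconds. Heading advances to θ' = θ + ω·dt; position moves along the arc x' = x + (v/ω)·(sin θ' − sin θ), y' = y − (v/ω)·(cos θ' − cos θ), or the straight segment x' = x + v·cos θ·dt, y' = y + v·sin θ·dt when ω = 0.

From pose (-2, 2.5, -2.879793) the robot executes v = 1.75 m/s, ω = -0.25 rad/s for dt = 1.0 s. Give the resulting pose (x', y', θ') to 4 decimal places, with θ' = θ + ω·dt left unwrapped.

θ' = -2.8798 + -0.25·1.0 = -3.1298
R = v/ω = 1.75/-0.25 = -7.0000
x' = -2 + -7.0000·(sin -3.1298 − sin -2.8798) = -3.7291
y' = 2.5 − -7.0000·(cos -3.1298 − cos -2.8798) = 2.2620

(-3.7291, 2.2620, -3.1298)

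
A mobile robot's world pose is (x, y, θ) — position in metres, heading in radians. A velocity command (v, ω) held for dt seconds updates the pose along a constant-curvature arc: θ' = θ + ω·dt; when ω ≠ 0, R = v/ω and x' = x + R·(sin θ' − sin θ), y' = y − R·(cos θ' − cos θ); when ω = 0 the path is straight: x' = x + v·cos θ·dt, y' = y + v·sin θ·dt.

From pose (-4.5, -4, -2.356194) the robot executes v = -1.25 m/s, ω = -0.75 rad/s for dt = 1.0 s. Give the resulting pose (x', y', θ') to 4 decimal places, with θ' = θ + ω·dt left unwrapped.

(-3.3805, -3.5129, -3.1062)

θ' = -2.3562 + -0.75·1.0 = -3.1062
R = v/ω = -1.25/-0.75 = 1.6667
x' = -4.5 + 1.6667·(sin -3.1062 − sin -2.3562) = -3.3805
y' = -4 − 1.6667·(cos -3.1062 − cos -2.3562) = -3.5129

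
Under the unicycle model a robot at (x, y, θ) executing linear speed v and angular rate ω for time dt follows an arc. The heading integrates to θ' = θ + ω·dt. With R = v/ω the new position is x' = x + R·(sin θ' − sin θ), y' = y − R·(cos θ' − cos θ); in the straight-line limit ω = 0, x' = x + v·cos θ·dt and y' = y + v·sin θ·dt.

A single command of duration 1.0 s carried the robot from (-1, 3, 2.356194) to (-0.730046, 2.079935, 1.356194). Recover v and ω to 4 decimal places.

v = -1.0000, ω = -1.0000

Δθ = 1.356194 − 2.356194 = -1.000000
ω = Δθ/dt = -1.000000/1.0 = -1.0000
R = −Δy/(cos θ' − cos θ) = 1.0000
v = R·ω = 1.0000·-1.0000 = -1.0000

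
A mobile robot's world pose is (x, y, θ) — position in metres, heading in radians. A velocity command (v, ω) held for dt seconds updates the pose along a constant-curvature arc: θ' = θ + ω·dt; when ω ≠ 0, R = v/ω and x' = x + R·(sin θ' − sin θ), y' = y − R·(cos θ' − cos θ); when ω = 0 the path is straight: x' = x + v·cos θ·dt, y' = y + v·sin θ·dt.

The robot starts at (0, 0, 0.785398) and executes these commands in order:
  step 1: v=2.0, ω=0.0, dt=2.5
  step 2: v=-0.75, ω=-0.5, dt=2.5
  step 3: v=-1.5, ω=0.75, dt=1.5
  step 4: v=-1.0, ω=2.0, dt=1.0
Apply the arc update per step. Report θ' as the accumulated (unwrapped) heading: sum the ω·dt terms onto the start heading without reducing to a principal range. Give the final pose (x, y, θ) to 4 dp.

step 1: θ'=0.7854 (straight) → pose (3.5355, 3.5355, 0.7854)
step 2: θ'=-0.4646 (R=1.5000) → pose (1.8028, 3.2552, -0.4646)
step 3: θ'=0.6604 (R=-2.0000) → pose (-0.3202, 3.0467, 0.6604)
step 4: θ'=2.6604 (R=-0.5000) → pose (-0.2449, 2.2086, 2.6604)

(-0.2449, 2.2086, 2.6604)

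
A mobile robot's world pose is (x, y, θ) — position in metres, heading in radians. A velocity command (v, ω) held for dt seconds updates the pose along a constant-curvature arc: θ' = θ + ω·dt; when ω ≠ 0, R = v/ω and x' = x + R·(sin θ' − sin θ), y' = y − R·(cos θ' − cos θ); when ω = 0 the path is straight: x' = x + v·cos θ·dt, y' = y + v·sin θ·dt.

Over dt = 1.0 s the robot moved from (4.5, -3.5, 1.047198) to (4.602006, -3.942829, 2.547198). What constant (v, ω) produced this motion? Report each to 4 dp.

v = -0.5000, ω = 1.5000

Δθ = 2.547198 − 1.047198 = 1.500000
ω = Δθ/dt = 1.500000/1.0 = 1.5000
R = −Δy/(cos θ' − cos θ) = -0.3333
v = R·ω = -0.3333·1.5000 = -0.5000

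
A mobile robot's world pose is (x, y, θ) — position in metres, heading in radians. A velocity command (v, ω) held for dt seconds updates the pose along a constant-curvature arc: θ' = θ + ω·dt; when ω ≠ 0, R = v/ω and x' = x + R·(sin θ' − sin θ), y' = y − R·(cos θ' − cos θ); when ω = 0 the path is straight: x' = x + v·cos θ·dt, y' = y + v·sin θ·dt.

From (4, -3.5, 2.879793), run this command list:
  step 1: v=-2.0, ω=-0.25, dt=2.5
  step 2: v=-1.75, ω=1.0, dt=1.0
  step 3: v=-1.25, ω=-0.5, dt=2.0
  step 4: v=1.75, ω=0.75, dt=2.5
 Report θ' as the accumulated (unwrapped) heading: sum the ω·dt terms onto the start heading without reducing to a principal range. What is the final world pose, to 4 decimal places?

step 1: θ'=2.2548 (R=8.0000) → pose (8.1299, -6.1722, 2.2548)
step 2: θ'=3.2548 (R=-1.7500) → pose (9.6839, -6.8052, 3.2548)
step 3: θ'=2.2548 (R=2.5000) → pose (11.9039, -7.7095, 2.2548)
step 4: θ'=4.1298 (R=2.3333) → pose (8.1470, -7.9001, 4.1298)

(8.1470, -7.9001, 4.1298)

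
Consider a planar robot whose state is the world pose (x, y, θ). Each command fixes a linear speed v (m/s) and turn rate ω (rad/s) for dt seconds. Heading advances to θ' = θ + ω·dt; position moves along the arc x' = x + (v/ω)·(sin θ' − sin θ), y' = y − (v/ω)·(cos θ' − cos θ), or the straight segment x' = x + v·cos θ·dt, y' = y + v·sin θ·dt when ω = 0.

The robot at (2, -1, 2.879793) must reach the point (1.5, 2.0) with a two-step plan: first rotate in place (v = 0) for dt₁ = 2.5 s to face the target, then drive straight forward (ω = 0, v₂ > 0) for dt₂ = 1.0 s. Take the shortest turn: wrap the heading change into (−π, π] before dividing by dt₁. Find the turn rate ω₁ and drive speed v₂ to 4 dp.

ω₁ = -0.4575, v₂ = 3.0414

heading to target = atan2(2−-1, 1.5−2) = 1.7359
Δθ = wrap(1.7359 − 2.8798) = -1.1438; ω₁ = Δθ/dt₁ = -0.4575
distance = √((1.5−2)² + (2−-1)²) = 3.0414; v₂ = distance/dt₂ = 3.0414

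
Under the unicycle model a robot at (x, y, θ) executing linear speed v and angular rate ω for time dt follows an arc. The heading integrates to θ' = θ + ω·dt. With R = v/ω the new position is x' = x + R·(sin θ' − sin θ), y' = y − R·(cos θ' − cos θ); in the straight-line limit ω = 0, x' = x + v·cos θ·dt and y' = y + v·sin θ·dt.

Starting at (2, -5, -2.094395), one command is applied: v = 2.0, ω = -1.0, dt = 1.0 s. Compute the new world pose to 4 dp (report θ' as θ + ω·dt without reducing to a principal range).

θ' = -2.0944 + -1.0·1.0 = -3.0944
R = v/ω = 2.0/-1.0 = -2.0000
x' = 2 + -2.0000·(sin -3.0944 − sin -2.0944) = 0.3623
y' = -5 − -2.0000·(cos -3.0944 − cos -2.0944) = -5.9978

(0.3623, -5.9978, -3.0944)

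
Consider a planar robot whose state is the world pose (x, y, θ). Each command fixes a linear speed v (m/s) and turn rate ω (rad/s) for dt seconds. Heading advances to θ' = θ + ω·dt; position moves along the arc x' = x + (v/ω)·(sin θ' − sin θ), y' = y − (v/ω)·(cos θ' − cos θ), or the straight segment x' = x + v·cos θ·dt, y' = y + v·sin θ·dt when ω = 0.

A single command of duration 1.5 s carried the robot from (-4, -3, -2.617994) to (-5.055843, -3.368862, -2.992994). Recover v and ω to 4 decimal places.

v = 0.7500, ω = -0.2500

Δθ = -2.992994 − -2.617994 = -0.375000
ω = Δθ/dt = -0.375000/1.5 = -0.2500
R = Δx/(sin θ' − sin θ) = -3.0000
v = R·ω = -3.0000·-0.2500 = 0.7500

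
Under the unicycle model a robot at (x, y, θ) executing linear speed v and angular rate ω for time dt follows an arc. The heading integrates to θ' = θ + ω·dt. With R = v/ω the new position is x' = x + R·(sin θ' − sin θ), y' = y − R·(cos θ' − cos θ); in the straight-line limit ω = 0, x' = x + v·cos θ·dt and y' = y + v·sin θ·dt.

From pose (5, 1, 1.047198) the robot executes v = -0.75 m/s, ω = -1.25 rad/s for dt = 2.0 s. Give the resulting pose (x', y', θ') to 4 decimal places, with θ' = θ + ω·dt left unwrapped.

θ' = 1.0472 + -1.25·2.0 = -1.4528
R = v/ω = -0.75/-1.25 = 0.6000
x' = 5 + 0.6000·(sin -1.4528 − sin 1.0472) = 3.8846
y' = 1 − 0.6000·(cos -1.4528 − cos 1.0472) = 1.2294

(3.8846, 1.2294, -1.4528)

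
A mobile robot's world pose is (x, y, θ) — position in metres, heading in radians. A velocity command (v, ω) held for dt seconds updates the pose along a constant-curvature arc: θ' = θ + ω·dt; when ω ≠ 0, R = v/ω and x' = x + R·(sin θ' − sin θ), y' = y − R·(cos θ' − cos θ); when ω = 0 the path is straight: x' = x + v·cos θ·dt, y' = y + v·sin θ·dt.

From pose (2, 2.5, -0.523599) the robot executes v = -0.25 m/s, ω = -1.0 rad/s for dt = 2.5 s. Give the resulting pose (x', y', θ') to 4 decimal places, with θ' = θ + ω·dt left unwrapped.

(2.0956, 2.9648, -3.0236)

θ' = -0.5236 + -1.0·2.5 = -3.0236
R = v/ω = -0.25/-1.0 = 0.2500
x' = 2 + 0.2500·(sin -3.0236 − sin -0.5236) = 2.0956
y' = 2.5 − 0.2500·(cos -3.0236 − cos -0.5236) = 2.9648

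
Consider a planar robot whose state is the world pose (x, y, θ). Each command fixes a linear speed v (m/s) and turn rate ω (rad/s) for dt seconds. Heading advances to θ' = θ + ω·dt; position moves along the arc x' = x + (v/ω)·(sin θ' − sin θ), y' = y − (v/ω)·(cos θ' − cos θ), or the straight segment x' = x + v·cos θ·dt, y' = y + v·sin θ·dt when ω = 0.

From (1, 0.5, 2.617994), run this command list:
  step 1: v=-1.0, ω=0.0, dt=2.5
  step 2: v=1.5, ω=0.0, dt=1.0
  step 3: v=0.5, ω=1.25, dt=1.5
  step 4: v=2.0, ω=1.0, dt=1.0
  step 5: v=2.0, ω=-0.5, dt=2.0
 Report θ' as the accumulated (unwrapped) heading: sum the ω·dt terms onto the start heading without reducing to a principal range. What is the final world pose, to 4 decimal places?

(2.8689, -5.7874, 4.4930)

step 1: θ'=2.6180 (straight) → pose (3.1651, -0.7500, 2.6180)
step 2: θ'=2.6180 (straight) → pose (1.8660, 0.0000, 2.6180)
step 3: θ'=4.4930 (R=0.4000) → pose (1.2756, -0.2594, 4.4930)
step 4: θ'=5.4930 (R=2.0000) → pose (1.8067, -2.1021, 5.4930)
step 5: θ'=4.4930 (R=-4.0000) → pose (2.8689, -5.7874, 4.4930)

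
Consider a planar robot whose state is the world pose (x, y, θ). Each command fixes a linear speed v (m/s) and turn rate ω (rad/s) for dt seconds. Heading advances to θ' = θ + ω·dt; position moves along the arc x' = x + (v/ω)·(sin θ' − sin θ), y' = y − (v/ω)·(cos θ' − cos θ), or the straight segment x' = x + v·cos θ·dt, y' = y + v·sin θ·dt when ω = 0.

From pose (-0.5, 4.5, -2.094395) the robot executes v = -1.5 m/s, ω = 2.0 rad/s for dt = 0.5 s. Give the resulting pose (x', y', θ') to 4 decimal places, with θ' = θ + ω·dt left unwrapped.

(-0.4830, 5.2189, -1.0944)

θ' = -2.0944 + 2.0·0.5 = -1.0944
R = v/ω = -1.5/2.0 = -0.7500
x' = -0.5 + -0.7500·(sin -1.0944 − sin -2.0944) = -0.4830
y' = 4.5 − -0.7500·(cos -1.0944 − cos -2.0944) = 5.2189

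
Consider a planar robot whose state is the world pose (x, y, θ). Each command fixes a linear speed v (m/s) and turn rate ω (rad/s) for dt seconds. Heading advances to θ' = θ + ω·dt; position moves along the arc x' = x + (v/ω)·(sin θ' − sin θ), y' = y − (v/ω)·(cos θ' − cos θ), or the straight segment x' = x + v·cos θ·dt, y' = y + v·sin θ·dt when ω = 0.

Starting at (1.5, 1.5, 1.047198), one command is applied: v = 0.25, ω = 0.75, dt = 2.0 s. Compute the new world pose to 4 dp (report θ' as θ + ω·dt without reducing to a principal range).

θ' = 1.0472 + 0.75·2.0 = 2.5472
R = v/ω = 0.25/0.75 = 0.3333
x' = 1.5 + 0.3333·(sin 2.5472 − sin 1.0472) = 1.3980
y' = 1.5 − 0.3333·(cos 2.5472 − cos 1.0472) = 1.9428

(1.3980, 1.9428, 2.5472)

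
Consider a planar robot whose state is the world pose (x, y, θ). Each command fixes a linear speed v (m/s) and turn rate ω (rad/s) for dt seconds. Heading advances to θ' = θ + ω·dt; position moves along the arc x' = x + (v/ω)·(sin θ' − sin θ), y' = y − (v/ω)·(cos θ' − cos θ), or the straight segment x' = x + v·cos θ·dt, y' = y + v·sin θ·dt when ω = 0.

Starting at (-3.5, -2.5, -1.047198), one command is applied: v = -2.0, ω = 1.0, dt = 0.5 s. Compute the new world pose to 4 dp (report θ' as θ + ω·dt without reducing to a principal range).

(-4.1915, -1.7920, -0.5472)

θ' = -1.0472 + 1.0·0.5 = -0.5472
R = v/ω = -2.0/1.0 = -2.0000
x' = -3.5 + -2.0000·(sin -0.5472 − sin -1.0472) = -4.1915
y' = -2.5 − -2.0000·(cos -0.5472 − cos -1.0472) = -1.7920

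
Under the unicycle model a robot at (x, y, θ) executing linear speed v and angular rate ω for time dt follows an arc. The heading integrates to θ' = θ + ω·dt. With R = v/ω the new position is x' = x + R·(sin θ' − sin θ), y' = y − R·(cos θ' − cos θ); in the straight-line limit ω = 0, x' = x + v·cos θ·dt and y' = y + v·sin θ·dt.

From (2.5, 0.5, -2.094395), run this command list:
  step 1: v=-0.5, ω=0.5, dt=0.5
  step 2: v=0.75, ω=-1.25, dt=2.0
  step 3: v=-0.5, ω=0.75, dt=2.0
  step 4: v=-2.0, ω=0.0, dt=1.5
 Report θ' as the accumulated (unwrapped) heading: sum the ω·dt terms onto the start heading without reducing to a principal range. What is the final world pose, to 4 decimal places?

step 1: θ'=-1.8444 (R=-1.0000) → pose (2.5968, 0.7298, -1.8444)
step 2: θ'=-4.3444 (R=-0.6000) → pose (1.4593, 0.6761, -4.3444)
step 3: θ'=-2.8444 (R=-0.6667) → pose (2.2765, 0.2785, -2.8444)
step 4: θ'=-2.8444 (straight) → pose (5.1450, 1.1570, -2.8444)

(5.1450, 1.1570, -2.8444)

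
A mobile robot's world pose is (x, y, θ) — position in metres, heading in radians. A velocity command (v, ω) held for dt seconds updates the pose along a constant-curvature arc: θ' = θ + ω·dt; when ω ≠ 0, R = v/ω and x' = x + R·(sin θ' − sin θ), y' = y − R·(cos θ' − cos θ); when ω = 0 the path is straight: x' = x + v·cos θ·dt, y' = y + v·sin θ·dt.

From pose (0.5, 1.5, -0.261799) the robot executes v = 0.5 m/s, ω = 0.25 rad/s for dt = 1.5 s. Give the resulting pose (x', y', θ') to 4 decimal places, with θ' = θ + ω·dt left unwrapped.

θ' = -0.2618 + 0.25·1.5 = 0.1132
R = v/ω = 0.5/0.25 = 2.0000
x' = 0.5 + 2.0000·(sin 0.1132 − sin -0.2618) = 1.2436
y' = 1.5 − 2.0000·(cos 0.1132 − cos -0.2618) = 1.4447

(1.2436, 1.4447, 0.1132)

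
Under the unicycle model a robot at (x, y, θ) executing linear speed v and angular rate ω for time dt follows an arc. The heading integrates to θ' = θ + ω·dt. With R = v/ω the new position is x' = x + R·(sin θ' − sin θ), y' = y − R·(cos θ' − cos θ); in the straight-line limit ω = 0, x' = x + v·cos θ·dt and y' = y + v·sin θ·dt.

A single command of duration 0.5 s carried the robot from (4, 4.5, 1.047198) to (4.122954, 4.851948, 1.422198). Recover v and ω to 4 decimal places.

Δθ = 1.422198 − 1.047198 = 0.375000
ω = Δθ/dt = 0.375000/0.5 = 0.7500
R = −Δy/(cos θ' − cos θ) = 1.0000
v = R·ω = 1.0000·0.7500 = 0.7500

v = 0.7500, ω = 0.7500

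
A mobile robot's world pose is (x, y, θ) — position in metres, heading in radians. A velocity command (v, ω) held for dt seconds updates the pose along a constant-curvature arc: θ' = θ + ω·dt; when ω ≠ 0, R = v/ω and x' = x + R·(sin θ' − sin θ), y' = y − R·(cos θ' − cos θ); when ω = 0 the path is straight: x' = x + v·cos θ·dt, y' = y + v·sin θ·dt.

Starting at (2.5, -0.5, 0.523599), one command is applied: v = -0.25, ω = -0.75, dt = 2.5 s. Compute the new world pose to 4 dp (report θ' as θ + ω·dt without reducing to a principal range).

(2.0080, -0.2839, -1.3514)

θ' = 0.5236 + -0.75·2.5 = -1.3514
R = v/ω = -0.25/-0.75 = 0.3333
x' = 2.5 + 0.3333·(sin -1.3514 − sin 0.5236) = 2.0080
y' = -0.5 − 0.3333·(cos -1.3514 − cos 0.5236) = -0.2839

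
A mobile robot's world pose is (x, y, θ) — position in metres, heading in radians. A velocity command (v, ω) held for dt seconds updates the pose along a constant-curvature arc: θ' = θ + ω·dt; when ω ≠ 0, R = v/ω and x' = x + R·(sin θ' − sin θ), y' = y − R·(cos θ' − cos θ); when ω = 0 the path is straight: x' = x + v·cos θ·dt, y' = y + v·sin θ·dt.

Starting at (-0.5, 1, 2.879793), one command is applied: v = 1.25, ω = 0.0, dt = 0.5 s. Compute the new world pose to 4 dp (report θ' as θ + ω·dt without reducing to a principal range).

θ' = 2.8798 + 0.0·0.5 = 2.8798
ω = 0 → straight: x' = -0.5 + 1.25·cos(2.8798)·0.5 = -1.1037
y' = 1 + 1.25·sin(2.8798)·0.5 = 1.1618

(-1.1037, 1.1618, 2.8798)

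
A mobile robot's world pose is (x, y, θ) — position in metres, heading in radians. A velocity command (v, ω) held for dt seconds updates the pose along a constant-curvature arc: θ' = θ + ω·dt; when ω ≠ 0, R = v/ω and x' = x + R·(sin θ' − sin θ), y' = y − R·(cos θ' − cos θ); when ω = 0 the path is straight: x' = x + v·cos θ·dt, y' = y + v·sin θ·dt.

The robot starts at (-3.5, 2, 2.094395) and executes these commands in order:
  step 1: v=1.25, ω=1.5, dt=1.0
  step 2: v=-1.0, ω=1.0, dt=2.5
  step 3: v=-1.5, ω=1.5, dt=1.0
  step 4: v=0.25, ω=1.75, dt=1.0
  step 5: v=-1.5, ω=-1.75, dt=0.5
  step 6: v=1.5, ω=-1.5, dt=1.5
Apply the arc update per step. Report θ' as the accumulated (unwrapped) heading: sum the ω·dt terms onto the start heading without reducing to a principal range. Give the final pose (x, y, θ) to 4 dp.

(-4.6055, 4.8834, 6.2194)

step 1: θ'=3.5944 (R=0.8333) → pose (-4.5863, 2.3327, 3.5944)
step 2: θ'=6.0944 (R=-1.0000) → pose (-4.8361, 4.2141, 6.0944)
step 3: θ'=7.5944 (R=-1.0000) → pose (-5.9902, 3.4886, 7.5944)
step 4: θ'=9.3444 (R=0.1429) → pose (-6.1168, 3.6677, 9.3444)
step 5: θ'=8.4694 (R=0.8571) → pose (-5.4858, 3.3081, 8.4694)
step 6: θ'=6.2194 (R=-1.0000) → pose (-4.6055, 4.8834, 6.2194)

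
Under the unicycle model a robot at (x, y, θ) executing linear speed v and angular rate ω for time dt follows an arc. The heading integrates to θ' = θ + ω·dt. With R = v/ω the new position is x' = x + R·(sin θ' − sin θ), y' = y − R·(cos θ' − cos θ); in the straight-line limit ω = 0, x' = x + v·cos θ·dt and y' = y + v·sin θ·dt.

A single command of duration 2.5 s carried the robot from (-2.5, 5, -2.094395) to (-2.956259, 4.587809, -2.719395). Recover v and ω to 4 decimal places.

v = 0.2500, ω = -0.2500

Δθ = -2.719395 − -2.094395 = -0.625000
ω = Δθ/dt = -0.625000/2.5 = -0.2500
R = Δx/(sin θ' − sin θ) = -1.0000
v = R·ω = -1.0000·-0.2500 = 0.2500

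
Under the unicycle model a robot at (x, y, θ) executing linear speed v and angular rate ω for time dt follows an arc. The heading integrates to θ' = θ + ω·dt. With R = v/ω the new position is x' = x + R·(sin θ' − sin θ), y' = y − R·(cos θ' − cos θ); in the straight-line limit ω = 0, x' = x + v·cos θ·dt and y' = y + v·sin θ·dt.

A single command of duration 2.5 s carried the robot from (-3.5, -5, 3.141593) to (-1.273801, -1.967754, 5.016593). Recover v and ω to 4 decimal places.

Δθ = 5.016593 − 3.141593 = 1.875000
ω = Δθ/dt = 1.875000/2.5 = 0.7500
R = −Δy/(cos θ' − cos θ) = -2.3333
v = R·ω = -2.3333·0.7500 = -1.7500

v = -1.7500, ω = 0.7500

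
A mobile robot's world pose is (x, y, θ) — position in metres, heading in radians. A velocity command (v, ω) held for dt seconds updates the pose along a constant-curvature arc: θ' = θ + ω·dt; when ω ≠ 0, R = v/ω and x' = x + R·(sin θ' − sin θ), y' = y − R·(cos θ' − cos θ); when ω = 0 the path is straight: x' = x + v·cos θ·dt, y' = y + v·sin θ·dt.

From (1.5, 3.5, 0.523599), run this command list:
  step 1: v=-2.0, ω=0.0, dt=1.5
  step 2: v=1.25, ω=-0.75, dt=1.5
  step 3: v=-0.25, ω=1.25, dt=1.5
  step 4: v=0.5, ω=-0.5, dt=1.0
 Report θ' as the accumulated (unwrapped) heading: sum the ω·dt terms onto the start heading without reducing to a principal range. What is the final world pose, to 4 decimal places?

(0.6313, 2.2471, 0.7736)

step 1: θ'=0.5236 (straight) → pose (-1.0981, 2.0000, 0.5236)
step 2: θ'=-0.6014 (R=-1.6667) → pose (0.6783, 1.9309, -0.6014)
step 3: θ'=1.2736 (R=-0.2000) → pose (0.3739, 1.8245, 1.2736)
step 4: θ'=0.7736 (R=-1.0000) → pose (0.6313, 2.2471, 0.7736)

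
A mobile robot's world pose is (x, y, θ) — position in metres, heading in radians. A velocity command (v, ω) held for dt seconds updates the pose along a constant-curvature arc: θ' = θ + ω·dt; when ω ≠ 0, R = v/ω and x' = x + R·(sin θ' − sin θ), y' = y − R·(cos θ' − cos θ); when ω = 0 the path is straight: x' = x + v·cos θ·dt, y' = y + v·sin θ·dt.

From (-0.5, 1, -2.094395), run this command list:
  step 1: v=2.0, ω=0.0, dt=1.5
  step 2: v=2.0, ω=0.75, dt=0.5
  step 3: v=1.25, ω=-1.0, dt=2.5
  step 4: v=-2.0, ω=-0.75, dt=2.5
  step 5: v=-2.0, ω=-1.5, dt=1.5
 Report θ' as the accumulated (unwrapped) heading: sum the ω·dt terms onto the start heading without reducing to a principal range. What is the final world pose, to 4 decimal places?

(-7.9403, -4.8868, -8.3444)

step 1: θ'=-2.0944 (straight) → pose (-2.0000, -1.5981, -2.0944)
step 2: θ'=-1.7194 (R=2.6667) → pose (-2.3279, -2.5366, -1.7194)
step 3: θ'=-4.2194 (R=-1.2500) → pose (-4.6653, -2.9431, -4.2194)
step 4: θ'=-6.0944 (R=2.6667) → pose (-6.5139, -6.8244, -6.0944)
step 5: θ'=-8.3444 (R=1.3333) → pose (-7.9403, -4.8868, -8.3444)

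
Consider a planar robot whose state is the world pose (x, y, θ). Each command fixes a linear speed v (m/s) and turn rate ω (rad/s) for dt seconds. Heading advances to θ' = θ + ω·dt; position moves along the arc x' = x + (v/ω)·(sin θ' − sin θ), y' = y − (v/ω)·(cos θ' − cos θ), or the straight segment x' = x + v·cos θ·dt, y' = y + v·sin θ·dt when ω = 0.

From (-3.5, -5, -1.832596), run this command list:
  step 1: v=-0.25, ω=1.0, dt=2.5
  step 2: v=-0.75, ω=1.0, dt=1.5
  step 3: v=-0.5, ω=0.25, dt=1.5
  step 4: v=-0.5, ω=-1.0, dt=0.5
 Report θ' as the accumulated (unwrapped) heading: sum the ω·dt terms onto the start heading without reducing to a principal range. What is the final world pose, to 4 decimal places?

step 1: θ'=0.6674 (R=-0.2500) → pose (-3.8962, -4.7389, 0.6674)
step 2: θ'=2.1674 (R=-0.7500) → pose (-4.0524, -5.7494, 2.1674)
step 3: θ'=2.5424 (R=-2.0000) → pose (-3.5259, -6.2773, 2.5424)
step 4: θ'=2.0424 (R=0.5000) → pose (-3.3625, -6.4630, 2.0424)

(-3.3625, -6.4630, 2.0424)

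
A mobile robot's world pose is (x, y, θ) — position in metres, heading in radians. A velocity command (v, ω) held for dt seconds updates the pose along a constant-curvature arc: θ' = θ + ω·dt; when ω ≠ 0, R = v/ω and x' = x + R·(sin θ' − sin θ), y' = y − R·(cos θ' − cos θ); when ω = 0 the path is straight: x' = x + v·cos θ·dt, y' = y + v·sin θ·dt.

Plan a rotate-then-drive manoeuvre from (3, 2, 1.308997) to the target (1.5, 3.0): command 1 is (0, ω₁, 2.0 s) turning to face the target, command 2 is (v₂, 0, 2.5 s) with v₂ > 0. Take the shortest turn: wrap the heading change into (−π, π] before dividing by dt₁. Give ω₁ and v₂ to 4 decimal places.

heading to target = atan2(3−2, 1.5−3) = 2.5536
Δθ = wrap(2.5536 − 1.3090) = 1.2446; ω₁ = Δθ/dt₁ = 0.6223
distance = √((1.5−3)² + (3−2)²) = 1.8028; v₂ = distance/dt₂ = 0.7211

ω₁ = 0.6223, v₂ = 0.7211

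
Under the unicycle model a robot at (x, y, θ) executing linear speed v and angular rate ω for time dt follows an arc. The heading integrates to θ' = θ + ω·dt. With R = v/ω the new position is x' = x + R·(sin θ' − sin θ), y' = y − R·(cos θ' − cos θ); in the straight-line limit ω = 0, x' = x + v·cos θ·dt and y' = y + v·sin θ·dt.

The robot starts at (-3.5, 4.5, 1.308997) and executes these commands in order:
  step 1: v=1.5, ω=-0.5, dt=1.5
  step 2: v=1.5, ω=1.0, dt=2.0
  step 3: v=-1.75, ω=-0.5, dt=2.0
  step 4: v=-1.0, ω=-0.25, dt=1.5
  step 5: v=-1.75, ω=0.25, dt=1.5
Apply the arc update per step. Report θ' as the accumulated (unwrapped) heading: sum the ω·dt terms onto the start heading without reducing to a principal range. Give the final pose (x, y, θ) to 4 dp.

step 1: θ'=0.5590 (R=-3.0000) → pose (-2.1932, 6.2669, 0.5590)
step 2: θ'=2.5590 (R=1.5000) → pose (-2.1634, 8.7911, 2.5590)
step 3: θ'=1.5590 (R=3.5000) → pose (-0.5894, 5.8272, 1.5590)
step 4: θ'=1.1840 (R=4.0000) → pose (-0.8846, 4.3655, 1.1840)
step 5: θ'=1.5590 (R=-7.0000) → pose (-1.4013, 1.8075, 1.5590)

(-1.4013, 1.8075, 1.5590)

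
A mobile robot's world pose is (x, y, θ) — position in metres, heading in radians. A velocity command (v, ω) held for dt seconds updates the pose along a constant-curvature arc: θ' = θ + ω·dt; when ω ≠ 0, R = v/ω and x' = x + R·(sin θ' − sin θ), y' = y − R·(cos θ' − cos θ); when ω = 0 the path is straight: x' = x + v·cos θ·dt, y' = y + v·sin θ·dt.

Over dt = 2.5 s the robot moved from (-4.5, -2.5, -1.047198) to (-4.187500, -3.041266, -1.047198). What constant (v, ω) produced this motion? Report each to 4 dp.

v = 0.2500, ω = 0.0000

Δθ = -1.047198 − -1.047198 = 0.000000
ω = Δθ/dt = 0.000000/2.5 = 0.0000
ω = 0 → v = (Δx·cos θ + Δy·sin θ)/dt = 0.2500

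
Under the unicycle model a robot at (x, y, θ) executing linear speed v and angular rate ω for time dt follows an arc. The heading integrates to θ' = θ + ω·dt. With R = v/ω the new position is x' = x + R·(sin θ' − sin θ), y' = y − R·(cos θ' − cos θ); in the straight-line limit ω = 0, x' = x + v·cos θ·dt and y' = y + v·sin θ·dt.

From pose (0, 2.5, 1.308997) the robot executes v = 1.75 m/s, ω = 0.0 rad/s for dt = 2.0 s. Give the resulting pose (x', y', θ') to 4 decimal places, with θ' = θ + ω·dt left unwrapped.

(0.9059, 5.8807, 1.3090)

θ' = 1.3090 + 0.0·2.0 = 1.3090
ω = 0 → straight: x' = 0 + 1.75·cos(1.3090)·2.0 = 0.9059
y' = 2.5 + 1.75·sin(1.3090)·2.0 = 5.8807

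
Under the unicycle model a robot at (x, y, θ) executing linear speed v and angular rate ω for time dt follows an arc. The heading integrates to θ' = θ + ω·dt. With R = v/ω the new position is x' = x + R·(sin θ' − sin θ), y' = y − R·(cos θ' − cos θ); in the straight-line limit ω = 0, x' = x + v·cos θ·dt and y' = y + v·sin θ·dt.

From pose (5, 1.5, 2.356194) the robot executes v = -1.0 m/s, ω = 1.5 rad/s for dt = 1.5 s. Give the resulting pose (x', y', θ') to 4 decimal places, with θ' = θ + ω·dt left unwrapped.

θ' = 2.3562 + 1.5·1.5 = 4.6062
R = v/ω = -1.0/1.5 = -0.6667
x' = 5 + -0.6667·(sin 4.6062 − sin 2.3562) = 6.1343
y' = 1.5 − -0.6667·(cos 4.6062 − cos 2.3562) = 1.9007

(6.1343, 1.9007, 4.6062)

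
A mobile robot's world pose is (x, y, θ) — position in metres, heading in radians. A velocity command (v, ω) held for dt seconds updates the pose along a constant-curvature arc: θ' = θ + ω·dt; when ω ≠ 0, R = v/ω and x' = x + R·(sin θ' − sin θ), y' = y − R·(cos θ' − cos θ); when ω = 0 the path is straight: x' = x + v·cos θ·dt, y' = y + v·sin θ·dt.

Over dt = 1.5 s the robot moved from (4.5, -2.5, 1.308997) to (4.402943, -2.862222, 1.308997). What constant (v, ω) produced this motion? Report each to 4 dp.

v = -0.2500, ω = 0.0000

Δθ = 1.308997 − 1.308997 = 0.000000
ω = Δθ/dt = 0.000000/1.5 = 0.0000
ω = 0 → v = (Δx·cos θ + Δy·sin θ)/dt = -0.2500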